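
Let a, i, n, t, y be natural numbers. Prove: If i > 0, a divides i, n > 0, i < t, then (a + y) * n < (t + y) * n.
Because a divides i and i > 0, a ≤ i. Since i < t, a < t. Then a + y < t + y. From n > 0, by multiplying by a positive, (a + y) * n < (t + y) * n.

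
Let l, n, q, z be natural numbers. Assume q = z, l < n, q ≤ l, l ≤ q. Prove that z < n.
l ≤ q and q ≤ l, thus l = q. Since q = z, l = z. Since l < n, z < n.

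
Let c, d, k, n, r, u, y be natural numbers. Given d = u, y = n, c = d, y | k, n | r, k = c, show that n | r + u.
k = c and c = d, therefore k = d. From d = u, k = u. y | k, so y | u. Since y = n, n | u. Since n | r, n | r + u.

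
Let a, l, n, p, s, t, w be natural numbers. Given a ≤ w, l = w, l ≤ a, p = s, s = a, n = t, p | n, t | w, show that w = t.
From l = w and l ≤ a, w ≤ a. a ≤ w, so a = w. p = s and s = a, so p = a. From n = t and p | n, p | t. p = a, so a | t. a = w, so w | t. Because t | w, w = t.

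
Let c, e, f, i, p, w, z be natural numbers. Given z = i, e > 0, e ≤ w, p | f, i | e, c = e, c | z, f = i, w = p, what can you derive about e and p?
e = p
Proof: c = e and c | z, so e | z. z = i, so e | i. Since i | e, i = e. f = i and p | f, thus p | i. Since i = e, p | e. e > 0, so p ≤ e. w = p and e ≤ w, so e ≤ p. Since p ≤ e, p = e. Then e = p.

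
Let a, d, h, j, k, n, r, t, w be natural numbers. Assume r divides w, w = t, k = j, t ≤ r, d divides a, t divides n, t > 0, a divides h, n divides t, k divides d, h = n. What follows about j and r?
j divides r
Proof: n divides t and t divides n, therefore n = t. h = n, so h = t. w = t and r divides w, therefore r divides t. Since t > 0, r ≤ t. Since t ≤ r, t = r. Since h = t, h = r. Since k divides d and d divides a, k divides a. Since a divides h, k divides h. Since k = j, j divides h. h = r, so j divides r.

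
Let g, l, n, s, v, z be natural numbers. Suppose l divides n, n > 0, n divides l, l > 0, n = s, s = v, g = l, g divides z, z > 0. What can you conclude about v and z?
v ≤ z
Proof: Since l divides n and n > 0, l ≤ n. Because n divides l and l > 0, n ≤ l. l ≤ n, so l = n. n = s, so l = s. Since s = v, l = v. g = l and g divides z, so l divides z. z > 0, so l ≤ z. l = v, so v ≤ z.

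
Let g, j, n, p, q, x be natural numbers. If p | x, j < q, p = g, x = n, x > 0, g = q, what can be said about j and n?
j < n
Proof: Because p = g and g = q, p = q. p | x, so q | x. x > 0, so q ≤ x. Because x = n, q ≤ n. Since j < q, j < n.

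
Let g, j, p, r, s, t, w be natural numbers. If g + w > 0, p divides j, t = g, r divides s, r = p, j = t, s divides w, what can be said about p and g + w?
p ≤ g + w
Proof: j = t and p divides j, thus p divides t. t = g, so p divides g. Because r divides s and s divides w, r divides w. r = p, so p divides w. Since p divides g, p divides g + w. g + w > 0, so p ≤ g + w.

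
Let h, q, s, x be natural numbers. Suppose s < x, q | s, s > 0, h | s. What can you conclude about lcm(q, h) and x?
lcm(q, h) < x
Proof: Because q | s and h | s, lcm(q, h) | s. Because s > 0, lcm(q, h) ≤ s. s < x, so lcm(q, h) < x.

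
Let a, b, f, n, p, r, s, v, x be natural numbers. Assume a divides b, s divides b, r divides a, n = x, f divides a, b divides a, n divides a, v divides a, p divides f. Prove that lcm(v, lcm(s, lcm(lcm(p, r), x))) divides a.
Because b divides a and a divides b, b = a. Since s divides b, s divides a. Since p divides f and f divides a, p divides a. r divides a, so lcm(p, r) divides a. n = x and n divides a, so x divides a. lcm(p, r) divides a, so lcm(lcm(p, r), x) divides a. s divides a, so lcm(s, lcm(lcm(p, r), x)) divides a. v divides a, so lcm(v, lcm(s, lcm(lcm(p, r), x))) divides a.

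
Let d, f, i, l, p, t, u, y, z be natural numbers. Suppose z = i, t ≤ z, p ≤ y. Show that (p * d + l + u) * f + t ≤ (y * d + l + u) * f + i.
p ≤ y, so p * d ≤ y * d. Then p * d + l ≤ y * d + l. Then p * d + l + u ≤ y * d + l + u. Then (p * d + l + u) * f ≤ (y * d + l + u) * f. Since z = i and t ≤ z, t ≤ i. Because (p * d + l + u) * f ≤ (y * d + l + u) * f, (p * d + l + u) * f + t ≤ (y * d + l + u) * f + i.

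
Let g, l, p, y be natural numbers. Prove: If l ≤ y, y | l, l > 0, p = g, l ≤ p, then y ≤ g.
y | l and l > 0, thus y ≤ l. Since l ≤ y, l = y. p = g and l ≤ p, hence l ≤ g. Since l = y, y ≤ g.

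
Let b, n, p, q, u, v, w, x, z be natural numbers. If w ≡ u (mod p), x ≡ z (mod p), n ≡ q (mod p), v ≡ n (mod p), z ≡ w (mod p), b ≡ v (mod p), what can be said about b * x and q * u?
b * x ≡ q * u (mod p)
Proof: b ≡ v (mod p) and v ≡ n (mod p), thus b ≡ n (mod p). Since n ≡ q (mod p), b ≡ q (mod p). Because x ≡ z (mod p) and z ≡ w (mod p), x ≡ w (mod p). Because w ≡ u (mod p), x ≡ u (mod p). b ≡ q (mod p), so b * x ≡ q * u (mod p).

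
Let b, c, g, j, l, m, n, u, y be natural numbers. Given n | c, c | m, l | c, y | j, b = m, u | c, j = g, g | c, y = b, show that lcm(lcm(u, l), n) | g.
Because y = b and b = m, y = m. y | j, so m | j. j = g, so m | g. Since c | m, c | g. From g | c, c = g. u | c and l | c, so lcm(u, l) | c. n | c, so lcm(lcm(u, l), n) | c. c = g, so lcm(lcm(u, l), n) | g.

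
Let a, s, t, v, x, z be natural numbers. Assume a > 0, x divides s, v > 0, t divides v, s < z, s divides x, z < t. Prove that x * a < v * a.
s divides x and x divides s, so s = x. Because s < z, x < z. t divides v and v > 0, therefore t ≤ v. z < t, so z < v. x < z, so x < v. Combining with a > 0, by multiplying by a positive, x * a < v * a.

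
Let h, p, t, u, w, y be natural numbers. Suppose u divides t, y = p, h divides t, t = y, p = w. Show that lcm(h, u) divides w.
t = y and y = p, hence t = p. h divides t and u divides t, therefore lcm(h, u) divides t. Since t = p, lcm(h, u) divides p. Since p = w, lcm(h, u) divides w.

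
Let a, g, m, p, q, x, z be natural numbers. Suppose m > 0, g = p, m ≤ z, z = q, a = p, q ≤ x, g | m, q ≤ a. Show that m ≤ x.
Since a = p and q ≤ a, q ≤ p. g = p and g | m, hence p | m. Since m > 0, p ≤ m. q ≤ p, so q ≤ m. z = q and m ≤ z, so m ≤ q. Because q ≤ m, q = m. From q ≤ x, m ≤ x.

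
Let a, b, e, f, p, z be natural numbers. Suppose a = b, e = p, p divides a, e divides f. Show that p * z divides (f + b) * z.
e = p and e divides f, therefore p divides f. a = b and p divides a, therefore p divides b. p divides f, so p divides f + b. Then p * z divides (f + b) * z.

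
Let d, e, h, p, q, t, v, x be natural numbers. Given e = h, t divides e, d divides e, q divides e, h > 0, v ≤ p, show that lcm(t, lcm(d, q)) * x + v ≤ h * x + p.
Because d divides e and q divides e, lcm(d, q) divides e. Since t divides e, lcm(t, lcm(d, q)) divides e. Since e = h, lcm(t, lcm(d, q)) divides h. h > 0, so lcm(t, lcm(d, q)) ≤ h. By multiplying by a non-negative, lcm(t, lcm(d, q)) * x ≤ h * x. v ≤ p, so lcm(t, lcm(d, q)) * x + v ≤ h * x + p.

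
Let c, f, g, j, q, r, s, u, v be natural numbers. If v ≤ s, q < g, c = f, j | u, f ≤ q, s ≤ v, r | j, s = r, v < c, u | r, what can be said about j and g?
j < g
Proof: j | u and u | r, therefore j | r. r | j, so r = j. Since s = r, s = j. From v ≤ s and s ≤ v, v = s. Because v < c, s < c. c = f, so s < f. Since s = j, j < f. f ≤ q and q < g, therefore f < g. Since j < f, j < g.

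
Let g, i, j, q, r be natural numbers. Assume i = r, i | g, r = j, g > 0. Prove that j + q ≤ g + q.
i = r and i | g, hence r | g. Since r = j, j | g. Since g > 0, j ≤ g. Then j + q ≤ g + q.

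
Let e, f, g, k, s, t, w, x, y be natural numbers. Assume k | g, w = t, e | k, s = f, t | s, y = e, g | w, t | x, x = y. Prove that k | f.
Since x = y and y = e, x = e. Since t | x, t | e. e | k, so t | k. w = t and g | w, so g | t. Since k | g, k | t. Since t | k, t = k. s = f and t | s, so t | f. t = k, so k | f.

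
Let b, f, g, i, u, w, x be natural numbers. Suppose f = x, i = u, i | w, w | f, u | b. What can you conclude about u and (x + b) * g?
u | (x + b) * g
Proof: i = u and i | w, hence u | w. w | f, so u | f. Since f = x, u | x. u | b, so u | x + b. Then u | (x + b) * g.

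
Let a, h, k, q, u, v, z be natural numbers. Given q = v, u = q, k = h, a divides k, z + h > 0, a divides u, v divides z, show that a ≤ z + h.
u = q and q = v, hence u = v. Since a divides u, a divides v. Since v divides z, a divides z. Since k = h and a divides k, a divides h. Since a divides z, a divides z + h. z + h > 0, so a ≤ z + h.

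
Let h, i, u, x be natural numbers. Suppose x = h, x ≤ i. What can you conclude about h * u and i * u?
h * u ≤ i * u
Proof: Because x = h and x ≤ i, h ≤ i. Then h * u ≤ i * u.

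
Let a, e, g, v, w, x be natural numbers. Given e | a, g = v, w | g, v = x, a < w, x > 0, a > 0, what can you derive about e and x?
e < x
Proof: Because e | a and a > 0, e ≤ a. a < w, so e < w. Since g = v and v = x, g = x. From w | g, w | x. Since x > 0, w ≤ x. e < w, so e < x.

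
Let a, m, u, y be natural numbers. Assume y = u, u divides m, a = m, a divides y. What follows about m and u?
m = u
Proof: y = u and a divides y, so a divides u. a = m, so m divides u. u divides m, so m = u.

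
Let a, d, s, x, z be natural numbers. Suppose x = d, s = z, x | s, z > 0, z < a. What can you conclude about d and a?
d < a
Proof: s = z and x | s, therefore x | z. z > 0, so x ≤ z. Because x = d, d ≤ z. From z < a, d < a.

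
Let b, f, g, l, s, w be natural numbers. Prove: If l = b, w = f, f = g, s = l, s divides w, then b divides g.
w = f and f = g, hence w = g. s = l and s divides w, therefore l divides w. From w = g, l divides g. l = b, so b divides g.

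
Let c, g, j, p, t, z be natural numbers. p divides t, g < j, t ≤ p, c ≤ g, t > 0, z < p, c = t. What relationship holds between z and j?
z < j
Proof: p divides t and t > 0, thus p ≤ t. Since t ≤ p, t = p. c = t, so c = p. c ≤ g and g < j, therefore c < j. c = p, so p < j. z < p, so z < j.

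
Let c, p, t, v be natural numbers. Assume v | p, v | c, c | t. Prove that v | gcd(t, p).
v | c and c | t, therefore v | t. From v | p, v | gcd(t, p).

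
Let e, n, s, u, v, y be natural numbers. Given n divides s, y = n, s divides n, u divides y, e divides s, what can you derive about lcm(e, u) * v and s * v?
lcm(e, u) * v divides s * v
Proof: Because n divides s and s divides n, n = s. Since y = n, y = s. Since u divides y, u divides s. e divides s, so lcm(e, u) divides s. Then lcm(e, u) * v divides s * v.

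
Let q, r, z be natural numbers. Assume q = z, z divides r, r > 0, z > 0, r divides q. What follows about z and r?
z = r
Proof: Since z divides r and r > 0, z ≤ r. Since q = z and r divides q, r divides z. z > 0, so r ≤ z. Since z ≤ r, z = r.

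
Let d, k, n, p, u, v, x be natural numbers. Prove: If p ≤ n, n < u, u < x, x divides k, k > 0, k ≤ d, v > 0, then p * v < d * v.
Because x divides k and k > 0, x ≤ k. u < x, so u < k. From n < u, n < k. p ≤ n, so p < k. Since k ≤ d, p < d. Combined with v > 0, by multiplying by a positive, p * v < d * v.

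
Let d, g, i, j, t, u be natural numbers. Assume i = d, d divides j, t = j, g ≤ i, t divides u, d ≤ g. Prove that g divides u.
i = d and g ≤ i, thus g ≤ d. d ≤ g, so d = g. From t = j and t divides u, j divides u. Since d divides j, d divides u. Since d = g, g divides u.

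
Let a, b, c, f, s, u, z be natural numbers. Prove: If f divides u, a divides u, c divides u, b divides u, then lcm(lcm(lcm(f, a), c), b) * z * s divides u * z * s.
f divides u and a divides u, hence lcm(f, a) divides u. Since c divides u, lcm(lcm(f, a), c) divides u. Since b divides u, lcm(lcm(lcm(f, a), c), b) divides u. Then lcm(lcm(lcm(f, a), c), b) * z divides u * z. Then lcm(lcm(lcm(f, a), c), b) * z * s divides u * z * s.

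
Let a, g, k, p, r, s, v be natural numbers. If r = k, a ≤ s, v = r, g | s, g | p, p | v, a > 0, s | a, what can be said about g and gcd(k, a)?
g | gcd(k, a)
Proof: v = r and r = k, thus v = k. g | p and p | v, thus g | v. Since v = k, g | k. Since s | a and a > 0, s ≤ a. Since a ≤ s, s = a. Because g | s, g | a. Since g | k, g | gcd(k, a).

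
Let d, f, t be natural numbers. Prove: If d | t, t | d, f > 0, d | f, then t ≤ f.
d | t and t | d, thus d = t. d | f and f > 0, hence d ≤ f. d = t, so t ≤ f.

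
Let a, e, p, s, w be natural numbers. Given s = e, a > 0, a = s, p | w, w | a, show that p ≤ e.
a = s and s = e, hence a = e. Because p | w and w | a, p | a. Since a > 0, p ≤ a. a = e, so p ≤ e.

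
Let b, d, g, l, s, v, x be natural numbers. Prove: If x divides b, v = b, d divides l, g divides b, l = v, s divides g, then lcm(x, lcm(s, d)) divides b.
s divides g and g divides b, therefore s divides b. Since l = v and d divides l, d divides v. Since v = b, d divides b. s divides b, so lcm(s, d) divides b. Since x divides b, lcm(x, lcm(s, d)) divides b.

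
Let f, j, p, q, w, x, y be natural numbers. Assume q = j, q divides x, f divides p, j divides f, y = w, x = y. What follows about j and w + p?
j divides w + p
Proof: From x = y and y = w, x = w. Since q divides x, q divides w. q = j, so j divides w. From j divides f and f divides p, j divides p. j divides w, so j divides w + p.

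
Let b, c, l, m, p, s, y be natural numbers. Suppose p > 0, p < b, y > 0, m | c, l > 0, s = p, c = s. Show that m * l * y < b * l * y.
Since c = s and s = p, c = p. Since m | c, m | p. Since p > 0, m ≤ p. p < b, so m < b. Since l > 0, m * l < b * l. Since y > 0, m * l * y < b * l * y.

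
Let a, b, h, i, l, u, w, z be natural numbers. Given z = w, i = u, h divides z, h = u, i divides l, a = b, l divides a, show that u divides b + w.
Because i divides l and l divides a, i divides a. a = b, so i divides b. i = u, so u divides b. From z = w and h divides z, h divides w. Since h = u, u divides w. u divides b, so u divides b + w.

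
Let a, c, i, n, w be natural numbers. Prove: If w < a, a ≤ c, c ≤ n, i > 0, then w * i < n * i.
a ≤ c and c ≤ n, so a ≤ n. w < a, so w < n. Since i > 0, by multiplying by a positive, w * i < n * i.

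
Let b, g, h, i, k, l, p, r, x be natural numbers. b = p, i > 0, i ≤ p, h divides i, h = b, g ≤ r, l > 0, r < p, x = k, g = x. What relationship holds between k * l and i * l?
k * l < i * l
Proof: g = x and x = k, therefore g = k. h = b and h divides i, therefore b divides i. Since i > 0, b ≤ i. b = p, so p ≤ i. i ≤ p, so p = i. From g ≤ r and r < p, g < p. p = i, so g < i. Since g = k, k < i. Combining with l > 0, by multiplying by a positive, k * l < i * l.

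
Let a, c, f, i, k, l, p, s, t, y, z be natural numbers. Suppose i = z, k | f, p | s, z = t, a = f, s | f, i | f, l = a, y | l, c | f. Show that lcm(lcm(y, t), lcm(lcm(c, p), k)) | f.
l = a and a = f, thus l = f. Since y | l, y | f. From i = z and i | f, z | f. Since z = t, t | f. y | f, so lcm(y, t) | f. p | s and s | f, thus p | f. c | f, so lcm(c, p) | f. k | f, so lcm(lcm(c, p), k) | f. Since lcm(y, t) | f, lcm(lcm(y, t), lcm(lcm(c, p), k)) | f.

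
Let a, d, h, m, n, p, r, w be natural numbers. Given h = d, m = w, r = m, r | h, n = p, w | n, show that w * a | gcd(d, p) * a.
r = m and r | h, thus m | h. m = w, so w | h. Since h = d, w | d. n = p and w | n, so w | p. Since w | d, w | gcd(d, p). Then w * a | gcd(d, p) * a.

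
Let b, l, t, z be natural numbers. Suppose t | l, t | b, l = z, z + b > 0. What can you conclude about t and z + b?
t ≤ z + b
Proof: l = z and t | l, thus t | z. Because t | b, t | z + b. z + b > 0, so t ≤ z + b.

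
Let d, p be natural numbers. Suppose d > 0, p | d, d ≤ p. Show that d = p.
p | d and d > 0, hence p ≤ d. d ≤ p, so p = d. Then d = p.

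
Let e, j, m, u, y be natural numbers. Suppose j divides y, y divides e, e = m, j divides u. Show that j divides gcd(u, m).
Since j divides y and y divides e, j divides e. Since e = m, j divides m. Since j divides u, j divides gcd(u, m).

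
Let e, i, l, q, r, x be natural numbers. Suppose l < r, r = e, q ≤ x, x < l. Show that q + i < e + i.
Because q ≤ x and x < l, q < l. l < r, so q < r. From r = e, q < e. Then q + i < e + i.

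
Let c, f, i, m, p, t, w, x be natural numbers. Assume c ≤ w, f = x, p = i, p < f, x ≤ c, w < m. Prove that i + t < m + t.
From f = x and p < f, p < x. Since p = i, i < x. Since x ≤ c and c ≤ w, x ≤ w. i < x, so i < w. Because w < m, i < m. Then i + t < m + t.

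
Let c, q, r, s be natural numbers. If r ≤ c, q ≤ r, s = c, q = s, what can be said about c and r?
c = r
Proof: From q = s and q ≤ r, s ≤ r. Since s = c, c ≤ r. Since r ≤ c, c = r.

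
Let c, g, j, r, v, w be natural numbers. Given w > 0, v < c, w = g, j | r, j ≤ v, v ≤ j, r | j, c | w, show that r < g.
v ≤ j and j ≤ v, so v = j. j | r and r | j, so j = r. Since v = j, v = r. From c | w and w > 0, c ≤ w. Since w = g, c ≤ g. Since v < c, v < g. v = r, so r < g.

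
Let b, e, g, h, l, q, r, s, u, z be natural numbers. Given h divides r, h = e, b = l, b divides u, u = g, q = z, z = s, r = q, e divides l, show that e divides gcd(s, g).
Since q = z and z = s, q = s. r = q and h divides r, therefore h divides q. q = s, so h divides s. Since h = e, e divides s. Since b = l and b divides u, l divides u. e divides l, so e divides u. u = g, so e divides g. Since e divides s, e divides gcd(s, g).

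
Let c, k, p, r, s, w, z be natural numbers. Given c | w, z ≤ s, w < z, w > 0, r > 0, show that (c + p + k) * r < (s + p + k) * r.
c | w and w > 0, therefore c ≤ w. w < z, so c < z. Since z ≤ s, c < s. Then c + p < s + p. Then c + p + k < s + p + k. Since r > 0, (c + p + k) * r < (s + p + k) * r.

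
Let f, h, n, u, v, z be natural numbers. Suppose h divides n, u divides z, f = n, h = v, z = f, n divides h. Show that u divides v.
Since n divides h and h divides n, n = h. From f = n, f = h. Since h = v, f = v. z = f and u divides z, so u divides f. Since f = v, u divides v.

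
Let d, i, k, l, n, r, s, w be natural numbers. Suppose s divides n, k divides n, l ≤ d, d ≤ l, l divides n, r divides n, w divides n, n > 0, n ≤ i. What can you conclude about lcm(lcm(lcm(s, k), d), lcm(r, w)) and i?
lcm(lcm(lcm(s, k), d), lcm(r, w)) ≤ i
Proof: Because s divides n and k divides n, lcm(s, k) divides n. Since l ≤ d and d ≤ l, l = d. Since l divides n, d divides n. lcm(s, k) divides n, so lcm(lcm(s, k), d) divides n. Since r divides n and w divides n, lcm(r, w) divides n. lcm(lcm(s, k), d) divides n, so lcm(lcm(lcm(s, k), d), lcm(r, w)) divides n. n > 0, so lcm(lcm(lcm(s, k), d), lcm(r, w)) ≤ n. n ≤ i, so lcm(lcm(lcm(s, k), d), lcm(r, w)) ≤ i.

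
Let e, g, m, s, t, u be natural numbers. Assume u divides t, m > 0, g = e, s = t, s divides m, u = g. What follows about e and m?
e ≤ m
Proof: u = g and g = e, thus u = e. s = t and s divides m, so t divides m. Since u divides t, u divides m. Since m > 0, u ≤ m. u = e, so e ≤ m.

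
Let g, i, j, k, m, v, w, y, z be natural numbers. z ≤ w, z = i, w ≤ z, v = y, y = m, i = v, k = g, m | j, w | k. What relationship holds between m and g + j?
m | g + j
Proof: z = i and i = v, thus z = v. Because v = y, z = y. y = m, so z = m. From w ≤ z and z ≤ w, w = z. Since w | k, z | k. Since z = m, m | k. k = g, so m | g. Since m | j, m | g + j.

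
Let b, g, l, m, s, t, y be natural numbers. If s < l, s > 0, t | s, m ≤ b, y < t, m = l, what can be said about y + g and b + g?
y + g < b + g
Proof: From t | s and s > 0, t ≤ s. s < l, so t < l. m = l and m ≤ b, therefore l ≤ b. t < l, so t < b. y < t, so y < b. Then y + g < b + g.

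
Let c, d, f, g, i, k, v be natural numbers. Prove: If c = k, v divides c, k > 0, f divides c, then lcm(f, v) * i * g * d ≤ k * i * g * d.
Since f divides c and v divides c, lcm(f, v) divides c. Since c = k, lcm(f, v) divides k. From k > 0, lcm(f, v) ≤ k. By multiplying by a non-negative, lcm(f, v) * i ≤ k * i. By multiplying by a non-negative, lcm(f, v) * i * g ≤ k * i * g. By multiplying by a non-negative, lcm(f, v) * i * g * d ≤ k * i * g * d.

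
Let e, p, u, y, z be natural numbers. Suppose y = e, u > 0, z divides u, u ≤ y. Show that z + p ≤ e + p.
z divides u and u > 0, therefore z ≤ u. Since u ≤ y, z ≤ y. Because y = e, z ≤ e. Then z + p ≤ e + p.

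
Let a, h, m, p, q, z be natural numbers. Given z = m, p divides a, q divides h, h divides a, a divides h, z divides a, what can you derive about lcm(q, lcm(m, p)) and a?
lcm(q, lcm(m, p)) divides a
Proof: From h divides a and a divides h, h = a. From q divides h, q divides a. Because z = m and z divides a, m divides a. Because p divides a, lcm(m, p) divides a. Since q divides a, lcm(q, lcm(m, p)) divides a.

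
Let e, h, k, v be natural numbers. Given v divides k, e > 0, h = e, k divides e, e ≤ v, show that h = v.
v divides k and k divides e, therefore v divides e. Because e > 0, v ≤ e. Since e ≤ v, e = v. From h = e, h = v.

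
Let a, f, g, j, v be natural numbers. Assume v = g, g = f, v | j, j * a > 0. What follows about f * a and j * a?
f * a ≤ j * a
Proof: From v = g and g = f, v = f. v | j, so f | j. Then f * a | j * a. Because j * a > 0, f * a ≤ j * a.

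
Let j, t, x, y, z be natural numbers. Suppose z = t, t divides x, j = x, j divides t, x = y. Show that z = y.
j = x and j divides t, hence x divides t. From t divides x, t = x. Since z = t, z = x. x = y, so z = y.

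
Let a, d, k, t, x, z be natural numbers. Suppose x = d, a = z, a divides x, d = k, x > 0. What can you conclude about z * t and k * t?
z * t ≤ k * t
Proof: x = d and d = k, thus x = k. a = z and a divides x, thus z divides x. x > 0, so z ≤ x. x = k, so z ≤ k. By multiplying by a non-negative, z * t ≤ k * t.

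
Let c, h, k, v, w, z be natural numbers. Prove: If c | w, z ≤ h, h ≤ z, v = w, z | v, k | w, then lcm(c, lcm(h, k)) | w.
z ≤ h and h ≤ z, therefore z = h. Since v = w and z | v, z | w. z = h, so h | w. k | w, so lcm(h, k) | w. c | w, so lcm(c, lcm(h, k)) | w.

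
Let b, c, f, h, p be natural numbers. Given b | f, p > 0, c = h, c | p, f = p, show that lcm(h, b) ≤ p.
c = h and c | p, so h | p. Since f = p and b | f, b | p. Since h | p, lcm(h, b) | p. p > 0, so lcm(h, b) ≤ p.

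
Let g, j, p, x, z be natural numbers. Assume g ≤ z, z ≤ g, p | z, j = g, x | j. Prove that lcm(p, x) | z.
g ≤ z and z ≤ g, therefore g = z. Since j = g, j = z. x | j, so x | z. Since p | z, lcm(p, x) | z.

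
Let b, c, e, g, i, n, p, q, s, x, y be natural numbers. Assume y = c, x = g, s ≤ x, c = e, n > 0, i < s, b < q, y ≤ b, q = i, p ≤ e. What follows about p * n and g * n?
p * n < g * n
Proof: y = c and c = e, so y = e. Since q = i and b < q, b < i. Since i < s, b < s. Since s ≤ x, b < x. y ≤ b, so y < x. y = e, so e < x. Because p ≤ e, p < x. x = g, so p < g. Combined with n > 0, by multiplying by a positive, p * n < g * n.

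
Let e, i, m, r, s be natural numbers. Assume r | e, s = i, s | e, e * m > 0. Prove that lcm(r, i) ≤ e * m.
Since s = i and s | e, i | e. Since r | e, lcm(r, i) | e. Then lcm(r, i) | e * m. e * m > 0, so lcm(r, i) ≤ e * m.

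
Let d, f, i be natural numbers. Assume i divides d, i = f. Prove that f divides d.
From i = f and i divides d, by substitution, f divides d.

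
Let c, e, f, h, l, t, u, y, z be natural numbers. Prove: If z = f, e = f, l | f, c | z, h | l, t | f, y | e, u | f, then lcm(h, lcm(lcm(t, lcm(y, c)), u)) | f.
Because h | l and l | f, h | f. Since e = f and y | e, y | f. Since z = f and c | z, c | f. Because y | f, lcm(y, c) | f. t | f, so lcm(t, lcm(y, c)) | f. Since u | f, lcm(lcm(t, lcm(y, c)), u) | f. h | f, so lcm(h, lcm(lcm(t, lcm(y, c)), u)) | f.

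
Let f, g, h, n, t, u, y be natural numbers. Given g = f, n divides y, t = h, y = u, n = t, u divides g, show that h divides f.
y = u and n divides y, therefore n divides u. n = t, so t divides u. From t = h, h divides u. From g = f and u divides g, u divides f. Since h divides u, h divides f.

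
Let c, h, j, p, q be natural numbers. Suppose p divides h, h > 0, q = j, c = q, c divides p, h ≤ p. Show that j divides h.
From c = q and q = j, c = j. From p divides h and h > 0, p ≤ h. h ≤ p, so p = h. c divides p, so c divides h. Since c = j, j divides h.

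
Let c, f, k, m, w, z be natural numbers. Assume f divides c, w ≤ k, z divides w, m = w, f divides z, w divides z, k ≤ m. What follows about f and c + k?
f divides c + k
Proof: m = w and k ≤ m, hence k ≤ w. Because w ≤ k, w = k. From z divides w and w divides z, z = w. f divides z, so f divides w. Since w = k, f divides k. f divides c, so f divides c + k.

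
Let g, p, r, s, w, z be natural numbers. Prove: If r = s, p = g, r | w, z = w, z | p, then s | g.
Because z = w and z | p, w | p. r | w, so r | p. Since p = g, r | g. Since r = s, s | g.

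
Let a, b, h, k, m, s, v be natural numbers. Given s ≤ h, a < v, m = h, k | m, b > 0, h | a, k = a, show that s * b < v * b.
m = h and k | m, hence k | h. Since k = a, a | h. h | a, so a = h. Since a < v, h < v. s ≤ h, so s < v. b > 0, so s * b < v * b.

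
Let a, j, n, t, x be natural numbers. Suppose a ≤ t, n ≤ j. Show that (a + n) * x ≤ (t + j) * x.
Since a ≤ t and n ≤ j, a + n ≤ t + j. Then (a + n) * x ≤ (t + j) * x.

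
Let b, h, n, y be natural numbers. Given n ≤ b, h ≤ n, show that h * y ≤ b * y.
h ≤ n and n ≤ b, so h ≤ b. Then h * y ≤ b * y.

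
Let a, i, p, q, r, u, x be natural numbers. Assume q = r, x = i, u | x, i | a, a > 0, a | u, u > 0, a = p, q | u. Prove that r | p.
x = i and u | x, therefore u | i. i | a, so u | a. a > 0, so u ≤ a. From a | u and u > 0, a ≤ u. u ≤ a, so u = a. Since a = p, u = p. Since q | u, q | p. q = r, so r | p.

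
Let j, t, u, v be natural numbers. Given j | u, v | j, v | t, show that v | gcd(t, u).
Because v | j and j | u, v | u. Since v | t, v | gcd(t, u).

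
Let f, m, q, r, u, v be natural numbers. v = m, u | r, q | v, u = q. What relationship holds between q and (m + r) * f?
q | (m + r) * f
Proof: Since v = m and q | v, q | m. u = q and u | r, so q | r. q | m, so q | m + r. Then q | (m + r) * f.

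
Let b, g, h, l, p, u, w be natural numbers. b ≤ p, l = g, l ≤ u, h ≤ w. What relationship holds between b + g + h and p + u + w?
b + g + h ≤ p + u + w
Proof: From l = g and l ≤ u, g ≤ u. Since h ≤ w, g + h ≤ u + w. Since b ≤ p, b + g + h ≤ p + u + w.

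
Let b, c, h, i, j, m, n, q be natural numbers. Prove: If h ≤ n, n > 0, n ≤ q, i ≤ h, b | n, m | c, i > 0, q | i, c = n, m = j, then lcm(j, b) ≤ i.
q | i and i > 0, thus q ≤ i. Since n ≤ q, n ≤ i. i ≤ h and h ≤ n, hence i ≤ n. Since n ≤ i, n = i. From m = j and m | c, j | c. c = n, so j | n. From b | n, lcm(j, b) | n. Since n > 0, lcm(j, b) ≤ n. Since n = i, lcm(j, b) ≤ i.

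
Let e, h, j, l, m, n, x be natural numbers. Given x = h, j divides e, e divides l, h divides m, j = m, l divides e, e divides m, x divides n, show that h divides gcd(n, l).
Since x = h and x divides n, h divides n. j = m and j divides e, thus m divides e. e divides m, so m = e. e divides l and l divides e, therefore e = l. Since m = e, m = l. h divides m, so h divides l. From h divides n, h divides gcd(n, l).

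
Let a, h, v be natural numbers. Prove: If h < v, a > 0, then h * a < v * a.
h < v and a > 0. By multiplying by a positive, h * a < v * a.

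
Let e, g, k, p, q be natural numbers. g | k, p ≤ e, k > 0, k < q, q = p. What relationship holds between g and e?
g < e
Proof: Because g | k and k > 0, g ≤ k. q = p and k < q, therefore k < p. Since g ≤ k, g < p. Since p ≤ e, g < e.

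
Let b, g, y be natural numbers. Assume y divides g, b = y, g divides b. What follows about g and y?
g = y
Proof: b = y and g divides b, hence g divides y. y divides g, so y = g. Then g = y.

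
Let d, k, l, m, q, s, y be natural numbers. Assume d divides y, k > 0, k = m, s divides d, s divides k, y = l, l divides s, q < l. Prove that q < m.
s divides d and d divides y, hence s divides y. y = l, so s divides l. l divides s, so l = s. q < l, so q < s. s divides k and k > 0, hence s ≤ k. Since k = m, s ≤ m. q < s, so q < m.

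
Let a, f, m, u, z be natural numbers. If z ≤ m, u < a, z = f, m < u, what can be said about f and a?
f < a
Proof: Since z ≤ m and m < u, z < u. Since z = f, f < u. Since u < a, f < a.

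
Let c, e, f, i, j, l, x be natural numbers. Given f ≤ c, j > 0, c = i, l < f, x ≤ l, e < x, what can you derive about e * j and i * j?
e * j < i * j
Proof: x ≤ l and l < f, therefore x < f. Since f ≤ c, x < c. c = i, so x < i. Since e < x, e < i. Since j > 0, e * j < i * j.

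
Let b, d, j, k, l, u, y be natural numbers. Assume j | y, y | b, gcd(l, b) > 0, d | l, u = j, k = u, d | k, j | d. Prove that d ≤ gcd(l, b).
From k = u and u = j, k = j. d | k, so d | j. Since j | d, j = d. Because j | y and y | b, j | b. Since j = d, d | b. Since d | l, d | gcd(l, b). gcd(l, b) > 0, so d ≤ gcd(l, b).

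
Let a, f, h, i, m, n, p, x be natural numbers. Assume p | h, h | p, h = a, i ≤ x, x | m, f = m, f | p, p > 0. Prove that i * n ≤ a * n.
p | h and h | p, therefore p = h. h = a, so p = a. f = m and f | p, so m | p. Since x | m, x | p. Since p > 0, x ≤ p. Since i ≤ x, i ≤ p. p = a, so i ≤ a. Then i * n ≤ a * n.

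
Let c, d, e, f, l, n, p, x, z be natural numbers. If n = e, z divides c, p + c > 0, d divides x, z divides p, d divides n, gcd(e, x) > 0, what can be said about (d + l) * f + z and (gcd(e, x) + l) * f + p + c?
(d + l) * f + z ≤ (gcd(e, x) + l) * f + p + c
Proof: n = e and d divides n, hence d divides e. Because d divides x, d divides gcd(e, x). Because gcd(e, x) > 0, d ≤ gcd(e, x). Then d + l ≤ gcd(e, x) + l. By multiplying by a non-negative, (d + l) * f ≤ (gcd(e, x) + l) * f. From z divides p and z divides c, z divides p + c. Since p + c > 0, z ≤ p + c. Since (d + l) * f ≤ (gcd(e, x) + l) * f, (d + l) * f + z ≤ (gcd(e, x) + l) * f + p + c.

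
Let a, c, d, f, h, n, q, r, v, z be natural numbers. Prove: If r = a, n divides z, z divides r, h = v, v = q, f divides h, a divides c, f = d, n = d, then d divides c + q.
n divides z and z divides r, so n divides r. r = a, so n divides a. Because a divides c, n divides c. Since n = d, d divides c. f = d and f divides h, thus d divides h. h = v, so d divides v. Since v = q, d divides q. Since d divides c, d divides c + q.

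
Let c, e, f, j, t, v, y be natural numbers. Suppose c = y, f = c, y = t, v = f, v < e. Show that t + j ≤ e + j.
Because f = c and c = y, f = y. y = t, so f = t. v = f and v < e, thus f < e. Since f = t, t < e. Then t + j < e + j. Then t + j ≤ e + j.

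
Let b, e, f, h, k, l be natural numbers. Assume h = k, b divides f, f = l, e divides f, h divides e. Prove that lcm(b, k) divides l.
From h divides e and e divides f, h divides f. h = k, so k divides f. Since b divides f, lcm(b, k) divides f. Since f = l, lcm(b, k) divides l.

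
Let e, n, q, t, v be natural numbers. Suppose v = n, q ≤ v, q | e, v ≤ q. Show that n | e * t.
Since q ≤ v and v ≤ q, q = v. Since v = n, q = n. From q | e, n | e. Then n | e * t.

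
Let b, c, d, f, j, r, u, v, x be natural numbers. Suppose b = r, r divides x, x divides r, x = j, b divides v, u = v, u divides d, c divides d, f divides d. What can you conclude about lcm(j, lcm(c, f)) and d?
lcm(j, lcm(c, f)) divides d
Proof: From r divides x and x divides r, r = x. Because b = r, b = x. Since x = j, b = j. Since b divides v, j divides v. u = v and u divides d, thus v divides d. j divides v, so j divides d. c divides d and f divides d, therefore lcm(c, f) divides d. Because j divides d, lcm(j, lcm(c, f)) divides d.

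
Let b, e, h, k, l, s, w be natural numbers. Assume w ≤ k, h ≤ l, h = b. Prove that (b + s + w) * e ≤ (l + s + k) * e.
h = b and h ≤ l, thus b ≤ l. Then b + s ≤ l + s. w ≤ k, so b + s + w ≤ l + s + k. Then (b + s + w) * e ≤ (l + s + k) * e.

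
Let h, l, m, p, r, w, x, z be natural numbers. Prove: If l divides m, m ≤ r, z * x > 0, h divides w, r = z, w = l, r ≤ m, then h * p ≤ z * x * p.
Since w = l and h divides w, h divides l. Because m ≤ r and r ≤ m, m = r. Because r = z, m = z. l divides m, so l divides z. Since h divides l, h divides z. Then h divides z * x. From z * x > 0, h ≤ z * x. By multiplying by a non-negative, h * p ≤ z * x * p.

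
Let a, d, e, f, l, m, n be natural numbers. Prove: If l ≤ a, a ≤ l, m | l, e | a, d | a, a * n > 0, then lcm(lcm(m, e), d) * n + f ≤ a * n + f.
Since l ≤ a and a ≤ l, l = a. m | l, so m | a. e | a, so lcm(m, e) | a. Since d | a, lcm(lcm(m, e), d) | a. Then lcm(lcm(m, e), d) * n | a * n. Since a * n > 0, lcm(lcm(m, e), d) * n ≤ a * n. Then lcm(lcm(m, e), d) * n + f ≤ a * n + f.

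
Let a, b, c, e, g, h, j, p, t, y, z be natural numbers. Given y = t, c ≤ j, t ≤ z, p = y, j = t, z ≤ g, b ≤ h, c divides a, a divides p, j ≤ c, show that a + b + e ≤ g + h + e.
Since c ≤ j and j ≤ c, c = j. c divides a, so j divides a. Since j = t, t divides a. p = y and a divides p, thus a divides y. y = t, so a divides t. Since t divides a, t = a. Because t ≤ z and z ≤ g, t ≤ g. t = a, so a ≤ g. b ≤ h, therefore b + e ≤ h + e. a ≤ g, so a + b + e ≤ g + h + e.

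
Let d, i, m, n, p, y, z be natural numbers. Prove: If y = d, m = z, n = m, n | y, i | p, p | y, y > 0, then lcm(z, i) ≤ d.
From n = m and n | y, m | y. m = z, so z | y. i | p and p | y, therefore i | y. z | y, so lcm(z, i) | y. y > 0, so lcm(z, i) ≤ y. y = d, so lcm(z, i) ≤ d.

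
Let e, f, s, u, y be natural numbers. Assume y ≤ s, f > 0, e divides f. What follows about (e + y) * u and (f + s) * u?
(e + y) * u ≤ (f + s) * u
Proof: e divides f and f > 0, therefore e ≤ f. y ≤ s, so e + y ≤ f + s. By multiplying by a non-negative, (e + y) * u ≤ (f + s) * u.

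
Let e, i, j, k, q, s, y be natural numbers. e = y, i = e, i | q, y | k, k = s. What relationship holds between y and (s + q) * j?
y | (s + q) * j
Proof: Since k = s and y | k, y | s. i = e and e = y, hence i = y. From i | q, y | q. y | s, so y | s + q. Then y | (s + q) * j.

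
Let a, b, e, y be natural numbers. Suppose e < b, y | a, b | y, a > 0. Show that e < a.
From b | y and y | a, b | a. a > 0, so b ≤ a. Since e < b, e < a.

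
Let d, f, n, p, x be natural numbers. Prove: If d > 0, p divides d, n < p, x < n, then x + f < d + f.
x < n and n < p, therefore x < p. From p divides d and d > 0, p ≤ d. From x < p, x < d. Then x + f < d + f.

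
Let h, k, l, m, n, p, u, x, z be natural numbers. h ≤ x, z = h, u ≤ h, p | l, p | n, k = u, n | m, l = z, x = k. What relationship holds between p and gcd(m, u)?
p | gcd(m, u)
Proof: p | n and n | m, therefore p | m. x = k and k = u, therefore x = u. h ≤ x, so h ≤ u. Since u ≤ h, h = u. l = z and z = h, hence l = h. p | l, so p | h. h = u, so p | u. p | m, so p | gcd(m, u).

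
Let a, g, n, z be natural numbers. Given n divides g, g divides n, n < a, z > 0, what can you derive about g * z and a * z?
g * z < a * z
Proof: n divides g and g divides n, so n = g. n < a, so g < a. Combining with z > 0, by multiplying by a positive, g * z < a * z.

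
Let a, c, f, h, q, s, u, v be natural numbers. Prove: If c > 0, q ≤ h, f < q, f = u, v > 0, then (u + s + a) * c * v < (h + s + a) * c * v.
Since f = u and f < q, u < q. q ≤ h, so u < h. Then u + s < h + s. Then u + s + a < h + s + a. c > 0, so (u + s + a) * c < (h + s + a) * c. v > 0, so (u + s + a) * c * v < (h + s + a) * c * v.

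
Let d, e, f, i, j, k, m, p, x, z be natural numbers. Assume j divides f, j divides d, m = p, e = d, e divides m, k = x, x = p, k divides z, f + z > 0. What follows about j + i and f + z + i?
j + i ≤ f + z + i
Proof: e = d and e divides m, so d divides m. Since m = p, d divides p. k = x and x = p, hence k = p. Since k divides z, p divides z. d divides p, so d divides z. Since j divides d, j divides z. j divides f, so j divides f + z. f + z > 0, so j ≤ f + z. Then j + i ≤ f + z + i.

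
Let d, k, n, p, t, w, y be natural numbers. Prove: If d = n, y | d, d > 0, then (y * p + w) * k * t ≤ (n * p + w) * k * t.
Since y | d and d > 0, y ≤ d. d = n, so y ≤ n. Then y * p ≤ n * p. Then y * p + w ≤ n * p + w. Then (y * p + w) * k ≤ (n * p + w) * k. Then (y * p + w) * k * t ≤ (n * p + w) * k * t.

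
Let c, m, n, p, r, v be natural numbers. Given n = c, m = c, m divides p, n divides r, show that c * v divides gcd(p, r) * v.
Since m = c and m divides p, c divides p. n = c and n divides r, so c divides r. Since c divides p, c divides gcd(p, r). Then c * v divides gcd(p, r) * v.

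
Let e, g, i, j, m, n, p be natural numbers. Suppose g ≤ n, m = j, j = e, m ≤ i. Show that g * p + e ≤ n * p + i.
Because g ≤ n, by multiplying by a non-negative, g * p ≤ n * p. Because m = j and j = e, m = e. Since m ≤ i, e ≤ i. g * p ≤ n * p, so g * p + e ≤ n * p + i.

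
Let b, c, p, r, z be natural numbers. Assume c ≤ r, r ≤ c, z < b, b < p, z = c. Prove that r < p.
c ≤ r and r ≤ c, therefore c = r. z = c, so z = r. z < b and b < p, so z < p. z = r, so r < p.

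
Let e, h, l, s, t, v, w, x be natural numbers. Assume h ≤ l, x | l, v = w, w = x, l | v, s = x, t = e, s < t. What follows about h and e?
h < e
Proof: From v = w and w = x, v = x. Since l | v, l | x. Since x | l, x = l. t = e and s < t, thus s < e. Since s = x, x < e. x = l, so l < e. Since h ≤ l, h < e.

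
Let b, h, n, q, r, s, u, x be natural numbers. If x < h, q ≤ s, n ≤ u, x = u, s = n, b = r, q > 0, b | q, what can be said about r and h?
r < h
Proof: b | q and q > 0, therefore b ≤ q. b = r, so r ≤ q. From s = n and q ≤ s, q ≤ n. From r ≤ q, r ≤ n. x = u and x < h, thus u < h. Since n ≤ u, n < h. Since r ≤ n, r < h.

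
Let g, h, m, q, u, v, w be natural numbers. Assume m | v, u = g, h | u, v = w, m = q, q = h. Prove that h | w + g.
v = w and m | v, thus m | w. Since m = q, q | w. q = h, so h | w. Because u = g and h | u, h | g. Since h | w, h | w + g.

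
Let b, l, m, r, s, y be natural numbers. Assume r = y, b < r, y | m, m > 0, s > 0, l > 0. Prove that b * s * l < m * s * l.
r = y and b < r, so b < y. Because y | m and m > 0, y ≤ m. b < y, so b < m. s > 0, so b * s < m * s. From l > 0, b * s * l < m * s * l.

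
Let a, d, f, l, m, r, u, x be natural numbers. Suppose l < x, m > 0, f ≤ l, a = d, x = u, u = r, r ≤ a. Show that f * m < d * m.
Since x = u and u = r, x = r. From l < x, l < r. Since f ≤ l, f < r. a = d and r ≤ a, therefore r ≤ d. f < r, so f < d. Since m > 0, by multiplying by a positive, f * m < d * m.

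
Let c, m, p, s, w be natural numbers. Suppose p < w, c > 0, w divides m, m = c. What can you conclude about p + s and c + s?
p + s < c + s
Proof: m = c and w divides m, hence w divides c. c > 0, so w ≤ c. p < w, so p < c. Then p + s < c + s.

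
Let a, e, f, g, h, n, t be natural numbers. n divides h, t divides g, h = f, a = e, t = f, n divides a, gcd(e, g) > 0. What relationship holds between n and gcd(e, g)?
n ≤ gcd(e, g)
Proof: a = e and n divides a, hence n divides e. Because h = f and n divides h, n divides f. Because t = f and t divides g, f divides g. From n divides f, n divides g. Since n divides e, n divides gcd(e, g). Since gcd(e, g) > 0, n ≤ gcd(e, g).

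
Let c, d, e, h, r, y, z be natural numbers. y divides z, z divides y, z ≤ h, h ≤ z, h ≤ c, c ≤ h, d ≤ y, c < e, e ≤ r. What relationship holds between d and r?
d < r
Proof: y divides z and z divides y, therefore y = z. z ≤ h and h ≤ z, so z = h. y = z, so y = h. h ≤ c and c ≤ h, hence h = c. y = h, so y = c. d ≤ y, so d ≤ c. c < e and e ≤ r, thus c < r. From d ≤ c, d < r.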